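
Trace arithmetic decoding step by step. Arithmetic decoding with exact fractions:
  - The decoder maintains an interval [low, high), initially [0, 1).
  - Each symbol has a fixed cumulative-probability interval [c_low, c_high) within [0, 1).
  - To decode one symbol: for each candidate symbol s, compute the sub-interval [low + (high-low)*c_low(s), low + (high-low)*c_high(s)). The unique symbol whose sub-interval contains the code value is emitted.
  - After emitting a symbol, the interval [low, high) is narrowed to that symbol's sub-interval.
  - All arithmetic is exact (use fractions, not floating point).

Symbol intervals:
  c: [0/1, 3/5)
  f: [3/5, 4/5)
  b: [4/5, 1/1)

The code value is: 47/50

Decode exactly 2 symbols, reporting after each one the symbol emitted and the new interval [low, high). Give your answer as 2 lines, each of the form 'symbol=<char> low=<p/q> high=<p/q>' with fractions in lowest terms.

Answer: symbol=b low=4/5 high=1/1
symbol=f low=23/25 high=24/25

Derivation:
Step 1: interval [0/1, 1/1), width = 1/1 - 0/1 = 1/1
  'c': [0/1 + 1/1*0/1, 0/1 + 1/1*3/5) = [0/1, 3/5)
  'f': [0/1 + 1/1*3/5, 0/1 + 1/1*4/5) = [3/5, 4/5)
  'b': [0/1 + 1/1*4/5, 0/1 + 1/1*1/1) = [4/5, 1/1) <- contains code 47/50
  emit 'b', narrow to [4/5, 1/1)
Step 2: interval [4/5, 1/1), width = 1/1 - 4/5 = 1/5
  'c': [4/5 + 1/5*0/1, 4/5 + 1/5*3/5) = [4/5, 23/25)
  'f': [4/5 + 1/5*3/5, 4/5 + 1/5*4/5) = [23/25, 24/25) <- contains code 47/50
  'b': [4/5 + 1/5*4/5, 4/5 + 1/5*1/1) = [24/25, 1/1)
  emit 'f', narrow to [23/25, 24/25)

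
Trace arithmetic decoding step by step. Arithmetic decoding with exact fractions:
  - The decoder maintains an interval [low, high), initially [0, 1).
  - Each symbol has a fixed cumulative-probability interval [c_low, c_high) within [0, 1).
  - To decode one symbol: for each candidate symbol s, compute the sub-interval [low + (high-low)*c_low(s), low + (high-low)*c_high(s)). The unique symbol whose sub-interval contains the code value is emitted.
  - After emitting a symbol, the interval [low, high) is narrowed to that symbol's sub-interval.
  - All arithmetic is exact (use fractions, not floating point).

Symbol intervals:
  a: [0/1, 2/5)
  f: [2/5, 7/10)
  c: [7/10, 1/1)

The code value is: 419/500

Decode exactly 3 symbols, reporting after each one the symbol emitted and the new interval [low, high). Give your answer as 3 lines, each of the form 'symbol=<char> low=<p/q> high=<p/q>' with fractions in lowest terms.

Answer: symbol=c low=7/10 high=1/1
symbol=f low=41/50 high=91/100
symbol=a low=41/50 high=107/125

Derivation:
Step 1: interval [0/1, 1/1), width = 1/1 - 0/1 = 1/1
  'a': [0/1 + 1/1*0/1, 0/1 + 1/1*2/5) = [0/1, 2/5)
  'f': [0/1 + 1/1*2/5, 0/1 + 1/1*7/10) = [2/5, 7/10)
  'c': [0/1 + 1/1*7/10, 0/1 + 1/1*1/1) = [7/10, 1/1) <- contains code 419/500
  emit 'c', narrow to [7/10, 1/1)
Step 2: interval [7/10, 1/1), width = 1/1 - 7/10 = 3/10
  'a': [7/10 + 3/10*0/1, 7/10 + 3/10*2/5) = [7/10, 41/50)
  'f': [7/10 + 3/10*2/5, 7/10 + 3/10*7/10) = [41/50, 91/100) <- contains code 419/500
  'c': [7/10 + 3/10*7/10, 7/10 + 3/10*1/1) = [91/100, 1/1)
  emit 'f', narrow to [41/50, 91/100)
Step 3: interval [41/50, 91/100), width = 91/100 - 41/50 = 9/100
  'a': [41/50 + 9/100*0/1, 41/50 + 9/100*2/5) = [41/50, 107/125) <- contains code 419/500
  'f': [41/50 + 9/100*2/5, 41/50 + 9/100*7/10) = [107/125, 883/1000)
  'c': [41/50 + 9/100*7/10, 41/50 + 9/100*1/1) = [883/1000, 91/100)
  emit 'a', narrow to [41/50, 107/125)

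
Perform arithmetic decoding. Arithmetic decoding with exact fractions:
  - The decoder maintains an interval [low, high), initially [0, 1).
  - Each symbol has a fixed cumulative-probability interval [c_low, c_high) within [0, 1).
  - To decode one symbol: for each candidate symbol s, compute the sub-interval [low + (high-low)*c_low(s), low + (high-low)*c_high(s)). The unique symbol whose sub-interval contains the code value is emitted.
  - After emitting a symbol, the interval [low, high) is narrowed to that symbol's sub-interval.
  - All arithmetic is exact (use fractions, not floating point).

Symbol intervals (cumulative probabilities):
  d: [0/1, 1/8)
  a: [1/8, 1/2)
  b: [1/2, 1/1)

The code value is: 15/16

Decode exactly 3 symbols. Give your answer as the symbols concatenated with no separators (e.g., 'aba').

Step 1: interval [0/1, 1/1), width = 1/1 - 0/1 = 1/1
  'd': [0/1 + 1/1*0/1, 0/1 + 1/1*1/8) = [0/1, 1/8)
  'a': [0/1 + 1/1*1/8, 0/1 + 1/1*1/2) = [1/8, 1/2)
  'b': [0/1 + 1/1*1/2, 0/1 + 1/1*1/1) = [1/2, 1/1) <- contains code 15/16
  emit 'b', narrow to [1/2, 1/1)
Step 2: interval [1/2, 1/1), width = 1/1 - 1/2 = 1/2
  'd': [1/2 + 1/2*0/1, 1/2 + 1/2*1/8) = [1/2, 9/16)
  'a': [1/2 + 1/2*1/8, 1/2 + 1/2*1/2) = [9/16, 3/4)
  'b': [1/2 + 1/2*1/2, 1/2 + 1/2*1/1) = [3/4, 1/1) <- contains code 15/16
  emit 'b', narrow to [3/4, 1/1)
Step 3: interval [3/4, 1/1), width = 1/1 - 3/4 = 1/4
  'd': [3/4 + 1/4*0/1, 3/4 + 1/4*1/8) = [3/4, 25/32)
  'a': [3/4 + 1/4*1/8, 3/4 + 1/4*1/2) = [25/32, 7/8)
  'b': [3/4 + 1/4*1/2, 3/4 + 1/4*1/1) = [7/8, 1/1) <- contains code 15/16
  emit 'b', narrow to [7/8, 1/1)

Answer: bbb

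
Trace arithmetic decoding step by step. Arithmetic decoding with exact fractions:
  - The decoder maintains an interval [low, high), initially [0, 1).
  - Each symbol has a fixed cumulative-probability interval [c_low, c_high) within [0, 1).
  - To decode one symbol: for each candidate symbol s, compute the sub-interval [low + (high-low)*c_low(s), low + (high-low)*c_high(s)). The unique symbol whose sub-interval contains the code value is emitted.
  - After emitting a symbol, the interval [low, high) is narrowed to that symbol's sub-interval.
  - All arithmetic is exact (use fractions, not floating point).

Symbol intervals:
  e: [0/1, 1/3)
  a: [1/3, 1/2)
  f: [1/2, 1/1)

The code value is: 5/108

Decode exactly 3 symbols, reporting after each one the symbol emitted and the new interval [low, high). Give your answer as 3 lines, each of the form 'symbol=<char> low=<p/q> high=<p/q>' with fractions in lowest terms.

Answer: symbol=e low=0/1 high=1/3
symbol=e low=0/1 high=1/9
symbol=a low=1/27 high=1/18

Derivation:
Step 1: interval [0/1, 1/1), width = 1/1 - 0/1 = 1/1
  'e': [0/1 + 1/1*0/1, 0/1 + 1/1*1/3) = [0/1, 1/3) <- contains code 5/108
  'a': [0/1 + 1/1*1/3, 0/1 + 1/1*1/2) = [1/3, 1/2)
  'f': [0/1 + 1/1*1/2, 0/1 + 1/1*1/1) = [1/2, 1/1)
  emit 'e', narrow to [0/1, 1/3)
Step 2: interval [0/1, 1/3), width = 1/3 - 0/1 = 1/3
  'e': [0/1 + 1/3*0/1, 0/1 + 1/3*1/3) = [0/1, 1/9) <- contains code 5/108
  'a': [0/1 + 1/3*1/3, 0/1 + 1/3*1/2) = [1/9, 1/6)
  'f': [0/1 + 1/3*1/2, 0/1 + 1/3*1/1) = [1/6, 1/3)
  emit 'e', narrow to [0/1, 1/9)
Step 3: interval [0/1, 1/9), width = 1/9 - 0/1 = 1/9
  'e': [0/1 + 1/9*0/1, 0/1 + 1/9*1/3) = [0/1, 1/27)
  'a': [0/1 + 1/9*1/3, 0/1 + 1/9*1/2) = [1/27, 1/18) <- contains code 5/108
  'f': [0/1 + 1/9*1/2, 0/1 + 1/9*1/1) = [1/18, 1/9)
  emit 'a', narrow to [1/27, 1/18)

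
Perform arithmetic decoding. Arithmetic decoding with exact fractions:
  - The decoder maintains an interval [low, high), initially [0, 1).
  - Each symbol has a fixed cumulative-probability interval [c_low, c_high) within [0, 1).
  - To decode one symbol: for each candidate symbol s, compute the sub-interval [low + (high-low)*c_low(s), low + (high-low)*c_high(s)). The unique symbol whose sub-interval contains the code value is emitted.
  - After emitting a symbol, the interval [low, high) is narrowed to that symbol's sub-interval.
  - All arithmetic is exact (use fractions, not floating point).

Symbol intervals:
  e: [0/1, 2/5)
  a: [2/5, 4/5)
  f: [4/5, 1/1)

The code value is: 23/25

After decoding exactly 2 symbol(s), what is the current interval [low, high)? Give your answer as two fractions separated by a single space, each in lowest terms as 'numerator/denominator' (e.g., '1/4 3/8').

Step 1: interval [0/1, 1/1), width = 1/1 - 0/1 = 1/1
  'e': [0/1 + 1/1*0/1, 0/1 + 1/1*2/5) = [0/1, 2/5)
  'a': [0/1 + 1/1*2/5, 0/1 + 1/1*4/5) = [2/5, 4/5)
  'f': [0/1 + 1/1*4/5, 0/1 + 1/1*1/1) = [4/5, 1/1) <- contains code 23/25
  emit 'f', narrow to [4/5, 1/1)
Step 2: interval [4/5, 1/1), width = 1/1 - 4/5 = 1/5
  'e': [4/5 + 1/5*0/1, 4/5 + 1/5*2/5) = [4/5, 22/25)
  'a': [4/5 + 1/5*2/5, 4/5 + 1/5*4/5) = [22/25, 24/25) <- contains code 23/25
  'f': [4/5 + 1/5*4/5, 4/5 + 1/5*1/1) = [24/25, 1/1)
  emit 'a', narrow to [22/25, 24/25)

Answer: 22/25 24/25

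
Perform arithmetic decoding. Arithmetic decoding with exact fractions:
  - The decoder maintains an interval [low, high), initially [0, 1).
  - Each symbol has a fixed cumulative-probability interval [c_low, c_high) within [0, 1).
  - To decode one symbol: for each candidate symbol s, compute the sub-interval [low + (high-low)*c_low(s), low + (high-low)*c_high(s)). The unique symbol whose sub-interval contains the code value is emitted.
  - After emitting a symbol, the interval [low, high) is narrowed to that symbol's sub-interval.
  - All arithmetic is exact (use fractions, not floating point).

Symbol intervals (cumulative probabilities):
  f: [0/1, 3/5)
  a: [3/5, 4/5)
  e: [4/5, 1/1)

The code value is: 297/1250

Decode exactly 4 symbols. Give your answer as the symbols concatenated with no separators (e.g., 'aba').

Answer: ffaf

Derivation:
Step 1: interval [0/1, 1/1), width = 1/1 - 0/1 = 1/1
  'f': [0/1 + 1/1*0/1, 0/1 + 1/1*3/5) = [0/1, 3/5) <- contains code 297/1250
  'a': [0/1 + 1/1*3/5, 0/1 + 1/1*4/5) = [3/5, 4/5)
  'e': [0/1 + 1/1*4/5, 0/1 + 1/1*1/1) = [4/5, 1/1)
  emit 'f', narrow to [0/1, 3/5)
Step 2: interval [0/1, 3/5), width = 3/5 - 0/1 = 3/5
  'f': [0/1 + 3/5*0/1, 0/1 + 3/5*3/5) = [0/1, 9/25) <- contains code 297/1250
  'a': [0/1 + 3/5*3/5, 0/1 + 3/5*4/5) = [9/25, 12/25)
  'e': [0/1 + 3/5*4/5, 0/1 + 3/5*1/1) = [12/25, 3/5)
  emit 'f', narrow to [0/1, 9/25)
Step 3: interval [0/1, 9/25), width = 9/25 - 0/1 = 9/25
  'f': [0/1 + 9/25*0/1, 0/1 + 9/25*3/5) = [0/1, 27/125)
  'a': [0/1 + 9/25*3/5, 0/1 + 9/25*4/5) = [27/125, 36/125) <- contains code 297/1250
  'e': [0/1 + 9/25*4/5, 0/1 + 9/25*1/1) = [36/125, 9/25)
  emit 'a', narrow to [27/125, 36/125)
Step 4: interval [27/125, 36/125), width = 36/125 - 27/125 = 9/125
  'f': [27/125 + 9/125*0/1, 27/125 + 9/125*3/5) = [27/125, 162/625) <- contains code 297/1250
  'a': [27/125 + 9/125*3/5, 27/125 + 9/125*4/5) = [162/625, 171/625)
  'e': [27/125 + 9/125*4/5, 27/125 + 9/125*1/1) = [171/625, 36/125)
  emit 'f', narrow to [27/125, 162/625)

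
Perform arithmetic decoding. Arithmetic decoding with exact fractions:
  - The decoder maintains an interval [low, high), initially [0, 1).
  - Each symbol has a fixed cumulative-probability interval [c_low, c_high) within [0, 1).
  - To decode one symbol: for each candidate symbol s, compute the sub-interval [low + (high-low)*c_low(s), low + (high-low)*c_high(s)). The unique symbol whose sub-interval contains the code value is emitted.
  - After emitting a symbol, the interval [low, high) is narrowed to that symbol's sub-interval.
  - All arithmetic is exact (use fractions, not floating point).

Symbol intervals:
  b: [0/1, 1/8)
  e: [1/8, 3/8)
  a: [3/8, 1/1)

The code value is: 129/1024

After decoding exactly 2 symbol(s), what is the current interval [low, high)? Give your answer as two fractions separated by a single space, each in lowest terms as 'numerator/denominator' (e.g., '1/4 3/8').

Step 1: interval [0/1, 1/1), width = 1/1 - 0/1 = 1/1
  'b': [0/1 + 1/1*0/1, 0/1 + 1/1*1/8) = [0/1, 1/8)
  'e': [0/1 + 1/1*1/8, 0/1 + 1/1*3/8) = [1/8, 3/8) <- contains code 129/1024
  'a': [0/1 + 1/1*3/8, 0/1 + 1/1*1/1) = [3/8, 1/1)
  emit 'e', narrow to [1/8, 3/8)
Step 2: interval [1/8, 3/8), width = 3/8 - 1/8 = 1/4
  'b': [1/8 + 1/4*0/1, 1/8 + 1/4*1/8) = [1/8, 5/32) <- contains code 129/1024
  'e': [1/8 + 1/4*1/8, 1/8 + 1/4*3/8) = [5/32, 7/32)
  'a': [1/8 + 1/4*3/8, 1/8 + 1/4*1/1) = [7/32, 3/8)
  emit 'b', narrow to [1/8, 5/32)

Answer: 1/8 5/32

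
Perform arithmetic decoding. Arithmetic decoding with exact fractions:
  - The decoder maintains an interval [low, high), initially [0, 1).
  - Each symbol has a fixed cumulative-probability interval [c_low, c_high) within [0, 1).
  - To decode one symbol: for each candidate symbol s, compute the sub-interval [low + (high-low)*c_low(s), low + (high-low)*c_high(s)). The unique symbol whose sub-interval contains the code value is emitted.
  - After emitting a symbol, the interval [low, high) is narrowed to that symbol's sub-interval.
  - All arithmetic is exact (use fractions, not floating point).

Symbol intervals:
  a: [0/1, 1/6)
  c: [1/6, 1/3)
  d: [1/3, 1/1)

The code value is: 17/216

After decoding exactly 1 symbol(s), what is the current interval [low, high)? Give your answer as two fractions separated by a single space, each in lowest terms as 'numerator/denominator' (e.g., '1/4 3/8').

Answer: 0/1 1/6

Derivation:
Step 1: interval [0/1, 1/1), width = 1/1 - 0/1 = 1/1
  'a': [0/1 + 1/1*0/1, 0/1 + 1/1*1/6) = [0/1, 1/6) <- contains code 17/216
  'c': [0/1 + 1/1*1/6, 0/1 + 1/1*1/3) = [1/6, 1/3)
  'd': [0/1 + 1/1*1/3, 0/1 + 1/1*1/1) = [1/3, 1/1)
  emit 'a', narrow to [0/1, 1/6)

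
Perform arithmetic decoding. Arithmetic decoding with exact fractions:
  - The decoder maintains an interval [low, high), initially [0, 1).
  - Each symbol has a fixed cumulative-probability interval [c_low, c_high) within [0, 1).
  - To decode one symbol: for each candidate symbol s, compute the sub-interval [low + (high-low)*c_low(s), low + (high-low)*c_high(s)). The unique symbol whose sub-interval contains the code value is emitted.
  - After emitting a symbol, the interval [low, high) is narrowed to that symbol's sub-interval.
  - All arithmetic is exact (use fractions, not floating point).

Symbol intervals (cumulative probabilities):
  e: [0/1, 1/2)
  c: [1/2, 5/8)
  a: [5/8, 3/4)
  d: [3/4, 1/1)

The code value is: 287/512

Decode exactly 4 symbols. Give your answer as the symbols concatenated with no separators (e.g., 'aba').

Step 1: interval [0/1, 1/1), width = 1/1 - 0/1 = 1/1
  'e': [0/1 + 1/1*0/1, 0/1 + 1/1*1/2) = [0/1, 1/2)
  'c': [0/1 + 1/1*1/2, 0/1 + 1/1*5/8) = [1/2, 5/8) <- contains code 287/512
  'a': [0/1 + 1/1*5/8, 0/1 + 1/1*3/4) = [5/8, 3/4)
  'd': [0/1 + 1/1*3/4, 0/1 + 1/1*1/1) = [3/4, 1/1)
  emit 'c', narrow to [1/2, 5/8)
Step 2: interval [1/2, 5/8), width = 5/8 - 1/2 = 1/8
  'e': [1/2 + 1/8*0/1, 1/2 + 1/8*1/2) = [1/2, 9/16) <- contains code 287/512
  'c': [1/2 + 1/8*1/2, 1/2 + 1/8*5/8) = [9/16, 37/64)
  'a': [1/2 + 1/8*5/8, 1/2 + 1/8*3/4) = [37/64, 19/32)
  'd': [1/2 + 1/8*3/4, 1/2 + 1/8*1/1) = [19/32, 5/8)
  emit 'e', narrow to [1/2, 9/16)
Step 3: interval [1/2, 9/16), width = 9/16 - 1/2 = 1/16
  'e': [1/2 + 1/16*0/1, 1/2 + 1/16*1/2) = [1/2, 17/32)
  'c': [1/2 + 1/16*1/2, 1/2 + 1/16*5/8) = [17/32, 69/128)
  'a': [1/2 + 1/16*5/8, 1/2 + 1/16*3/4) = [69/128, 35/64)
  'd': [1/2 + 1/16*3/4, 1/2 + 1/16*1/1) = [35/64, 9/16) <- contains code 287/512
  emit 'd', narrow to [35/64, 9/16)
Step 4: interval [35/64, 9/16), width = 9/16 - 35/64 = 1/64
  'e': [35/64 + 1/64*0/1, 35/64 + 1/64*1/2) = [35/64, 71/128)
  'c': [35/64 + 1/64*1/2, 35/64 + 1/64*5/8) = [71/128, 285/512)
  'a': [35/64 + 1/64*5/8, 35/64 + 1/64*3/4) = [285/512, 143/256)
  'd': [35/64 + 1/64*3/4, 35/64 + 1/64*1/1) = [143/256, 9/16) <- contains code 287/512
  emit 'd', narrow to [143/256, 9/16)

Answer: cedd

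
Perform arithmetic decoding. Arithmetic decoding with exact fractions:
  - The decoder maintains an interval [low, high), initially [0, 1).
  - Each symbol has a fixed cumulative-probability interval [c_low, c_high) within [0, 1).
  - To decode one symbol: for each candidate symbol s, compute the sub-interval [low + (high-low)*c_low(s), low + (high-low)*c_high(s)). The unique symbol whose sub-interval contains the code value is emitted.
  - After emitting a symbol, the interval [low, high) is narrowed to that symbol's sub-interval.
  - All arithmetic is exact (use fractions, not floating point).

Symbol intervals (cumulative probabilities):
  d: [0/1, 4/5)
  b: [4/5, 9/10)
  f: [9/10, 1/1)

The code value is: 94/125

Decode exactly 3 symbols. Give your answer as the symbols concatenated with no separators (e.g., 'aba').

Step 1: interval [0/1, 1/1), width = 1/1 - 0/1 = 1/1
  'd': [0/1 + 1/1*0/1, 0/1 + 1/1*4/5) = [0/1, 4/5) <- contains code 94/125
  'b': [0/1 + 1/1*4/5, 0/1 + 1/1*9/10) = [4/5, 9/10)
  'f': [0/1 + 1/1*9/10, 0/1 + 1/1*1/1) = [9/10, 1/1)
  emit 'd', narrow to [0/1, 4/5)
Step 2: interval [0/1, 4/5), width = 4/5 - 0/1 = 4/5
  'd': [0/1 + 4/5*0/1, 0/1 + 4/5*4/5) = [0/1, 16/25)
  'b': [0/1 + 4/5*4/5, 0/1 + 4/5*9/10) = [16/25, 18/25)
  'f': [0/1 + 4/5*9/10, 0/1 + 4/5*1/1) = [18/25, 4/5) <- contains code 94/125
  emit 'f', narrow to [18/25, 4/5)
Step 3: interval [18/25, 4/5), width = 4/5 - 18/25 = 2/25
  'd': [18/25 + 2/25*0/1, 18/25 + 2/25*4/5) = [18/25, 98/125) <- contains code 94/125
  'b': [18/25 + 2/25*4/5, 18/25 + 2/25*9/10) = [98/125, 99/125)
  'f': [18/25 + 2/25*9/10, 18/25 + 2/25*1/1) = [99/125, 4/5)
  emit 'd', narrow to [18/25, 98/125)

Answer: dfd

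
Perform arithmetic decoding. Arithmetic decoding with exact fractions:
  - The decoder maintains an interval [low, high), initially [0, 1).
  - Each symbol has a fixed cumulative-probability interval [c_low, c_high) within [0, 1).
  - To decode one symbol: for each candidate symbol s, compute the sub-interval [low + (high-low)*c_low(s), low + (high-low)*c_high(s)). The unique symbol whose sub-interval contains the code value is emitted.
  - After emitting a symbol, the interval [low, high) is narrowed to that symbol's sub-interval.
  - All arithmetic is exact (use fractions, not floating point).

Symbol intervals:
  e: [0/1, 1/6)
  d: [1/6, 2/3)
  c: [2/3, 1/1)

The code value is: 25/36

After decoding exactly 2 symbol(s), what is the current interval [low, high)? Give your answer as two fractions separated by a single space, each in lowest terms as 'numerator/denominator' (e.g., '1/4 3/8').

Step 1: interval [0/1, 1/1), width = 1/1 - 0/1 = 1/1
  'e': [0/1 + 1/1*0/1, 0/1 + 1/1*1/6) = [0/1, 1/6)
  'd': [0/1 + 1/1*1/6, 0/1 + 1/1*2/3) = [1/6, 2/3)
  'c': [0/1 + 1/1*2/3, 0/1 + 1/1*1/1) = [2/3, 1/1) <- contains code 25/36
  emit 'c', narrow to [2/3, 1/1)
Step 2: interval [2/3, 1/1), width = 1/1 - 2/3 = 1/3
  'e': [2/3 + 1/3*0/1, 2/3 + 1/3*1/6) = [2/3, 13/18) <- contains code 25/36
  'd': [2/3 + 1/3*1/6, 2/3 + 1/3*2/3) = [13/18, 8/9)
  'c': [2/3 + 1/3*2/3, 2/3 + 1/3*1/1) = [8/9, 1/1)
  emit 'e', narrow to [2/3, 13/18)

Answer: 2/3 13/18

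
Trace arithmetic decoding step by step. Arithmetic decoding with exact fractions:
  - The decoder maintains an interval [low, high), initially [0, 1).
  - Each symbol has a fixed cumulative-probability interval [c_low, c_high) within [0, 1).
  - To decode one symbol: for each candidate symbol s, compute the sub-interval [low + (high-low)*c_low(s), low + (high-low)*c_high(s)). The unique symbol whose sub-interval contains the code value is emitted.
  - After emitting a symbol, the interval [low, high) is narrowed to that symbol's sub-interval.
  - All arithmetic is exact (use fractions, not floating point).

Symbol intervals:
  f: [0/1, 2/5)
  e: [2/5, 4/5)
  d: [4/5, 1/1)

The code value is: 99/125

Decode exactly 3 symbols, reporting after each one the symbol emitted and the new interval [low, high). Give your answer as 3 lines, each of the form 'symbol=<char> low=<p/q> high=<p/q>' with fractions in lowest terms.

Answer: symbol=e low=2/5 high=4/5
symbol=d low=18/25 high=4/5
symbol=d low=98/125 high=4/5

Derivation:
Step 1: interval [0/1, 1/1), width = 1/1 - 0/1 = 1/1
  'f': [0/1 + 1/1*0/1, 0/1 + 1/1*2/5) = [0/1, 2/5)
  'e': [0/1 + 1/1*2/5, 0/1 + 1/1*4/5) = [2/5, 4/5) <- contains code 99/125
  'd': [0/1 + 1/1*4/5, 0/1 + 1/1*1/1) = [4/5, 1/1)
  emit 'e', narrow to [2/5, 4/5)
Step 2: interval [2/5, 4/5), width = 4/5 - 2/5 = 2/5
  'f': [2/5 + 2/5*0/1, 2/5 + 2/5*2/5) = [2/5, 14/25)
  'e': [2/5 + 2/5*2/5, 2/5 + 2/5*4/5) = [14/25, 18/25)
  'd': [2/5 + 2/5*4/5, 2/5 + 2/5*1/1) = [18/25, 4/5) <- contains code 99/125
  emit 'd', narrow to [18/25, 4/5)
Step 3: interval [18/25, 4/5), width = 4/5 - 18/25 = 2/25
  'f': [18/25 + 2/25*0/1, 18/25 + 2/25*2/5) = [18/25, 94/125)
  'e': [18/25 + 2/25*2/5, 18/25 + 2/25*4/5) = [94/125, 98/125)
  'd': [18/25 + 2/25*4/5, 18/25 + 2/25*1/1) = [98/125, 4/5) <- contains code 99/125
  emit 'd', narrow to [98/125, 4/5)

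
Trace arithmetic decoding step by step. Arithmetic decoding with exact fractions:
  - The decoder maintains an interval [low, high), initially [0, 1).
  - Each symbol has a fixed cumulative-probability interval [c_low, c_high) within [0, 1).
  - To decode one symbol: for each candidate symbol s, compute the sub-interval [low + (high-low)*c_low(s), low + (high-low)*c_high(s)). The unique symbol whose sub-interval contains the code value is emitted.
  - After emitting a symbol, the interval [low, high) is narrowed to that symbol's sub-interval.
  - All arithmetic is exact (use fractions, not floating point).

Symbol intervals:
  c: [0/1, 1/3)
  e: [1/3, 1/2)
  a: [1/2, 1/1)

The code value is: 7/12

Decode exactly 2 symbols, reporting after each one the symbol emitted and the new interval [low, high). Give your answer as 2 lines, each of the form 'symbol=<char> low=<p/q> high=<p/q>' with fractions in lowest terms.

Answer: symbol=a low=1/2 high=1/1
symbol=c low=1/2 high=2/3

Derivation:
Step 1: interval [0/1, 1/1), width = 1/1 - 0/1 = 1/1
  'c': [0/1 + 1/1*0/1, 0/1 + 1/1*1/3) = [0/1, 1/3)
  'e': [0/1 + 1/1*1/3, 0/1 + 1/1*1/2) = [1/3, 1/2)
  'a': [0/1 + 1/1*1/2, 0/1 + 1/1*1/1) = [1/2, 1/1) <- contains code 7/12
  emit 'a', narrow to [1/2, 1/1)
Step 2: interval [1/2, 1/1), width = 1/1 - 1/2 = 1/2
  'c': [1/2 + 1/2*0/1, 1/2 + 1/2*1/3) = [1/2, 2/3) <- contains code 7/12
  'e': [1/2 + 1/2*1/3, 1/2 + 1/2*1/2) = [2/3, 3/4)
  'a': [1/2 + 1/2*1/2, 1/2 + 1/2*1/1) = [3/4, 1/1)
  emit 'c', narrow to [1/2, 2/3)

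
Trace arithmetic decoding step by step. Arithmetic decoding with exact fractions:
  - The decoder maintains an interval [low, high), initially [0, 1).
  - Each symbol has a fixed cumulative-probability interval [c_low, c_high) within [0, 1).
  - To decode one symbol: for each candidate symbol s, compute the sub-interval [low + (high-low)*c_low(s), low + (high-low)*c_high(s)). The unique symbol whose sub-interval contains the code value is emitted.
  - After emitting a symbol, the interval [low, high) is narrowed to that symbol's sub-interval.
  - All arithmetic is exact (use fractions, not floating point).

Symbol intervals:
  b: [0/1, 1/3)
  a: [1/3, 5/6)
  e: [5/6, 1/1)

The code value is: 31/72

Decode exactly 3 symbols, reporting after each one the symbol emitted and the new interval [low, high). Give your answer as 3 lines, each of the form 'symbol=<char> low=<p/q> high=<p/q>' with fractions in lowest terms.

Step 1: interval [0/1, 1/1), width = 1/1 - 0/1 = 1/1
  'b': [0/1 + 1/1*0/1, 0/1 + 1/1*1/3) = [0/1, 1/3)
  'a': [0/1 + 1/1*1/3, 0/1 + 1/1*5/6) = [1/3, 5/6) <- contains code 31/72
  'e': [0/1 + 1/1*5/6, 0/1 + 1/1*1/1) = [5/6, 1/1)
  emit 'a', narrow to [1/3, 5/6)
Step 2: interval [1/3, 5/6), width = 5/6 - 1/3 = 1/2
  'b': [1/3 + 1/2*0/1, 1/3 + 1/2*1/3) = [1/3, 1/2) <- contains code 31/72
  'a': [1/3 + 1/2*1/3, 1/3 + 1/2*5/6) = [1/2, 3/4)
  'e': [1/3 + 1/2*5/6, 1/3 + 1/2*1/1) = [3/4, 5/6)
  emit 'b', narrow to [1/3, 1/2)
Step 3: interval [1/3, 1/2), width = 1/2 - 1/3 = 1/6
  'b': [1/3 + 1/6*0/1, 1/3 + 1/6*1/3) = [1/3, 7/18)
  'a': [1/3 + 1/6*1/3, 1/3 + 1/6*5/6) = [7/18, 17/36) <- contains code 31/72
  'e': [1/3 + 1/6*5/6, 1/3 + 1/6*1/1) = [17/36, 1/2)
  emit 'a', narrow to [7/18, 17/36)

Answer: symbol=a low=1/3 high=5/6
symbol=b low=1/3 high=1/2
symbol=a low=7/18 high=17/36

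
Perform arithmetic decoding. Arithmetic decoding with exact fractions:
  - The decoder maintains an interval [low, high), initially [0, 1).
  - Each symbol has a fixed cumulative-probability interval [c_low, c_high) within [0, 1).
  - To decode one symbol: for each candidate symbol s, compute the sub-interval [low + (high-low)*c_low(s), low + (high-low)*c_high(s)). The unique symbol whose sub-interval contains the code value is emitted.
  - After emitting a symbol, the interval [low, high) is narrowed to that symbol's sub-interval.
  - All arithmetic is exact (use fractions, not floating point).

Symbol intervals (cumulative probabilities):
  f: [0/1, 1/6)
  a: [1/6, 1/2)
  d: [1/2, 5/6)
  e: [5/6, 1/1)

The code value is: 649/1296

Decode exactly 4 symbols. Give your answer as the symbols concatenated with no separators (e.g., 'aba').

Step 1: interval [0/1, 1/1), width = 1/1 - 0/1 = 1/1
  'f': [0/1 + 1/1*0/1, 0/1 + 1/1*1/6) = [0/1, 1/6)
  'a': [0/1 + 1/1*1/6, 0/1 + 1/1*1/2) = [1/6, 1/2)
  'd': [0/1 + 1/1*1/2, 0/1 + 1/1*5/6) = [1/2, 5/6) <- contains code 649/1296
  'e': [0/1 + 1/1*5/6, 0/1 + 1/1*1/1) = [5/6, 1/1)
  emit 'd', narrow to [1/2, 5/6)
Step 2: interval [1/2, 5/6), width = 5/6 - 1/2 = 1/3
  'f': [1/2 + 1/3*0/1, 1/2 + 1/3*1/6) = [1/2, 5/9) <- contains code 649/1296
  'a': [1/2 + 1/3*1/6, 1/2 + 1/3*1/2) = [5/9, 2/3)
  'd': [1/2 + 1/3*1/2, 1/2 + 1/3*5/6) = [2/3, 7/9)
  'e': [1/2 + 1/3*5/6, 1/2 + 1/3*1/1) = [7/9, 5/6)
  emit 'f', narrow to [1/2, 5/9)
Step 3: interval [1/2, 5/9), width = 5/9 - 1/2 = 1/18
  'f': [1/2 + 1/18*0/1, 1/2 + 1/18*1/6) = [1/2, 55/108) <- contains code 649/1296
  'a': [1/2 + 1/18*1/6, 1/2 + 1/18*1/2) = [55/108, 19/36)
  'd': [1/2 + 1/18*1/2, 1/2 + 1/18*5/6) = [19/36, 59/108)
  'e': [1/2 + 1/18*5/6, 1/2 + 1/18*1/1) = [59/108, 5/9)
  emit 'f', narrow to [1/2, 55/108)
Step 4: interval [1/2, 55/108), width = 55/108 - 1/2 = 1/108
  'f': [1/2 + 1/108*0/1, 1/2 + 1/108*1/6) = [1/2, 325/648) <- contains code 649/1296
  'a': [1/2 + 1/108*1/6, 1/2 + 1/108*1/2) = [325/648, 109/216)
  'd': [1/2 + 1/108*1/2, 1/2 + 1/108*5/6) = [109/216, 329/648)
  'e': [1/2 + 1/108*5/6, 1/2 + 1/108*1/1) = [329/648, 55/108)
  emit 'f', narrow to [1/2, 325/648)

Answer: dfff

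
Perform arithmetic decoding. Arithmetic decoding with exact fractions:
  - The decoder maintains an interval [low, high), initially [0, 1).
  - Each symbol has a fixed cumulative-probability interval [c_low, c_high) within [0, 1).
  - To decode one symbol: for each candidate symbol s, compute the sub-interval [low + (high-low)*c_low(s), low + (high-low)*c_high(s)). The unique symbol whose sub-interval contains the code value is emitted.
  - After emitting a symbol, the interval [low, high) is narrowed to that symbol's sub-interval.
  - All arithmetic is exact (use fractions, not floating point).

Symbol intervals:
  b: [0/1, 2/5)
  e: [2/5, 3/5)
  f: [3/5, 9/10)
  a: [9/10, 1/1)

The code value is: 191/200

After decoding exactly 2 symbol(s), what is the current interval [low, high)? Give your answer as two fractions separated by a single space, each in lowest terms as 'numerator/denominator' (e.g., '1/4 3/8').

Step 1: interval [0/1, 1/1), width = 1/1 - 0/1 = 1/1
  'b': [0/1 + 1/1*0/1, 0/1 + 1/1*2/5) = [0/1, 2/5)
  'e': [0/1 + 1/1*2/5, 0/1 + 1/1*3/5) = [2/5, 3/5)
  'f': [0/1 + 1/1*3/5, 0/1 + 1/1*9/10) = [3/5, 9/10)
  'a': [0/1 + 1/1*9/10, 0/1 + 1/1*1/1) = [9/10, 1/1) <- contains code 191/200
  emit 'a', narrow to [9/10, 1/1)
Step 2: interval [9/10, 1/1), width = 1/1 - 9/10 = 1/10
  'b': [9/10 + 1/10*0/1, 9/10 + 1/10*2/5) = [9/10, 47/50)
  'e': [9/10 + 1/10*2/5, 9/10 + 1/10*3/5) = [47/50, 24/25) <- contains code 191/200
  'f': [9/10 + 1/10*3/5, 9/10 + 1/10*9/10) = [24/25, 99/100)
  'a': [9/10 + 1/10*9/10, 9/10 + 1/10*1/1) = [99/100, 1/1)
  emit 'e', narrow to [47/50, 24/25)

Answer: 47/50 24/25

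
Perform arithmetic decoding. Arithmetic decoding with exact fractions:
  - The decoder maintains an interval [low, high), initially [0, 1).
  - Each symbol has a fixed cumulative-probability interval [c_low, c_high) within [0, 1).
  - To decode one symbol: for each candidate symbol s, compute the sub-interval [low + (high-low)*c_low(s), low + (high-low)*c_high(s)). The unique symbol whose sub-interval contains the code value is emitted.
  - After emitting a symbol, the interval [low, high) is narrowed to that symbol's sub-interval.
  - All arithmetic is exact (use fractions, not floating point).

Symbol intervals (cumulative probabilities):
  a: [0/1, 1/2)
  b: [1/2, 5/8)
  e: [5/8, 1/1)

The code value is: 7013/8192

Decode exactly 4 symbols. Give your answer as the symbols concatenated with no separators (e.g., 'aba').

Step 1: interval [0/1, 1/1), width = 1/1 - 0/1 = 1/1
  'a': [0/1 + 1/1*0/1, 0/1 + 1/1*1/2) = [0/1, 1/2)
  'b': [0/1 + 1/1*1/2, 0/1 + 1/1*5/8) = [1/2, 5/8)
  'e': [0/1 + 1/1*5/8, 0/1 + 1/1*1/1) = [5/8, 1/1) <- contains code 7013/8192
  emit 'e', narrow to [5/8, 1/1)
Step 2: interval [5/8, 1/1), width = 1/1 - 5/8 = 3/8
  'a': [5/8 + 3/8*0/1, 5/8 + 3/8*1/2) = [5/8, 13/16)
  'b': [5/8 + 3/8*1/2, 5/8 + 3/8*5/8) = [13/16, 55/64) <- contains code 7013/8192
  'e': [5/8 + 3/8*5/8, 5/8 + 3/8*1/1) = [55/64, 1/1)
  emit 'b', narrow to [13/16, 55/64)
Step 3: interval [13/16, 55/64), width = 55/64 - 13/16 = 3/64
  'a': [13/16 + 3/64*0/1, 13/16 + 3/64*1/2) = [13/16, 107/128)
  'b': [13/16 + 3/64*1/2, 13/16 + 3/64*5/8) = [107/128, 431/512)
  'e': [13/16 + 3/64*5/8, 13/16 + 3/64*1/1) = [431/512, 55/64) <- contains code 7013/8192
  emit 'e', narrow to [431/512, 55/64)
Step 4: interval [431/512, 55/64), width = 55/64 - 431/512 = 9/512
  'a': [431/512 + 9/512*0/1, 431/512 + 9/512*1/2) = [431/512, 871/1024)
  'b': [431/512 + 9/512*1/2, 431/512 + 9/512*5/8) = [871/1024, 3493/4096)
  'e': [431/512 + 9/512*5/8, 431/512 + 9/512*1/1) = [3493/4096, 55/64) <- contains code 7013/8192
  emit 'e', narrow to [3493/4096, 55/64)

Answer: ebee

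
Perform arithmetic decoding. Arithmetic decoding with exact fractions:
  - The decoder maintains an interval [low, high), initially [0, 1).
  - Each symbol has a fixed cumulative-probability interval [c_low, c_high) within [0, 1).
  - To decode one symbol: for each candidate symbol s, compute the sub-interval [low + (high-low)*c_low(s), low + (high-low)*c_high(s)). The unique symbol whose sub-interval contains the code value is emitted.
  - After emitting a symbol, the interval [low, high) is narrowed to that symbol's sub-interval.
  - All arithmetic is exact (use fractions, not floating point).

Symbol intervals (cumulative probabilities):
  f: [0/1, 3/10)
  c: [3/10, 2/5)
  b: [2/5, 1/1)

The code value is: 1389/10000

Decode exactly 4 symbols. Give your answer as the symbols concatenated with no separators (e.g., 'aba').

Answer: fbfc

Derivation:
Step 1: interval [0/1, 1/1), width = 1/1 - 0/1 = 1/1
  'f': [0/1 + 1/1*0/1, 0/1 + 1/1*3/10) = [0/1, 3/10) <- contains code 1389/10000
  'c': [0/1 + 1/1*3/10, 0/1 + 1/1*2/5) = [3/10, 2/5)
  'b': [0/1 + 1/1*2/5, 0/1 + 1/1*1/1) = [2/5, 1/1)
  emit 'f', narrow to [0/1, 3/10)
Step 2: interval [0/1, 3/10), width = 3/10 - 0/1 = 3/10
  'f': [0/1 + 3/10*0/1, 0/1 + 3/10*3/10) = [0/1, 9/100)
  'c': [0/1 + 3/10*3/10, 0/1 + 3/10*2/5) = [9/100, 3/25)
  'b': [0/1 + 3/10*2/5, 0/1 + 3/10*1/1) = [3/25, 3/10) <- contains code 1389/10000
  emit 'b', narrow to [3/25, 3/10)
Step 3: interval [3/25, 3/10), width = 3/10 - 3/25 = 9/50
  'f': [3/25 + 9/50*0/1, 3/25 + 9/50*3/10) = [3/25, 87/500) <- contains code 1389/10000
  'c': [3/25 + 9/50*3/10, 3/25 + 9/50*2/5) = [87/500, 24/125)
  'b': [3/25 + 9/50*2/5, 3/25 + 9/50*1/1) = [24/125, 3/10)
  emit 'f', narrow to [3/25, 87/500)
Step 4: interval [3/25, 87/500), width = 87/500 - 3/25 = 27/500
  'f': [3/25 + 27/500*0/1, 3/25 + 27/500*3/10) = [3/25, 681/5000)
  'c': [3/25 + 27/500*3/10, 3/25 + 27/500*2/5) = [681/5000, 177/1250) <- contains code 1389/10000
  'b': [3/25 + 27/500*2/5, 3/25 + 27/500*1/1) = [177/1250, 87/500)
  emit 'c', narrow to [681/5000, 177/1250)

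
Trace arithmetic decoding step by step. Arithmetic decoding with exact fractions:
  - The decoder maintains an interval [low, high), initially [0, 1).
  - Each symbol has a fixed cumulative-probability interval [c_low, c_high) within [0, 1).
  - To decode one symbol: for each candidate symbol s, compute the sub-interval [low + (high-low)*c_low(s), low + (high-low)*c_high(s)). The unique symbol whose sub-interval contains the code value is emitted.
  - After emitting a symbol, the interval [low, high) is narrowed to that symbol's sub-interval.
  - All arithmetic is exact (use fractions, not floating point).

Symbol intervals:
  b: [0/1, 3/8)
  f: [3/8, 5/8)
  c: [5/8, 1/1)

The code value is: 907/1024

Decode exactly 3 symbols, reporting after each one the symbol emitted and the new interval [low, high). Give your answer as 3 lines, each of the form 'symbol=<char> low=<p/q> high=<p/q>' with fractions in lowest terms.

Answer: symbol=c low=5/8 high=1/1
symbol=c low=55/64 high=1/1
symbol=b low=55/64 high=467/512

Derivation:
Step 1: interval [0/1, 1/1), width = 1/1 - 0/1 = 1/1
  'b': [0/1 + 1/1*0/1, 0/1 + 1/1*3/8) = [0/1, 3/8)
  'f': [0/1 + 1/1*3/8, 0/1 + 1/1*5/8) = [3/8, 5/8)
  'c': [0/1 + 1/1*5/8, 0/1 + 1/1*1/1) = [5/8, 1/1) <- contains code 907/1024
  emit 'c', narrow to [5/8, 1/1)
Step 2: interval [5/8, 1/1), width = 1/1 - 5/8 = 3/8
  'b': [5/8 + 3/8*0/1, 5/8 + 3/8*3/8) = [5/8, 49/64)
  'f': [5/8 + 3/8*3/8, 5/8 + 3/8*5/8) = [49/64, 55/64)
  'c': [5/8 + 3/8*5/8, 5/8 + 3/8*1/1) = [55/64, 1/1) <- contains code 907/1024
  emit 'c', narrow to [55/64, 1/1)
Step 3: interval [55/64, 1/1), width = 1/1 - 55/64 = 9/64
  'b': [55/64 + 9/64*0/1, 55/64 + 9/64*3/8) = [55/64, 467/512) <- contains code 907/1024
  'f': [55/64 + 9/64*3/8, 55/64 + 9/64*5/8) = [467/512, 485/512)
  'c': [55/64 + 9/64*5/8, 55/64 + 9/64*1/1) = [485/512, 1/1)
  emit 'b', narrow to [55/64, 467/512)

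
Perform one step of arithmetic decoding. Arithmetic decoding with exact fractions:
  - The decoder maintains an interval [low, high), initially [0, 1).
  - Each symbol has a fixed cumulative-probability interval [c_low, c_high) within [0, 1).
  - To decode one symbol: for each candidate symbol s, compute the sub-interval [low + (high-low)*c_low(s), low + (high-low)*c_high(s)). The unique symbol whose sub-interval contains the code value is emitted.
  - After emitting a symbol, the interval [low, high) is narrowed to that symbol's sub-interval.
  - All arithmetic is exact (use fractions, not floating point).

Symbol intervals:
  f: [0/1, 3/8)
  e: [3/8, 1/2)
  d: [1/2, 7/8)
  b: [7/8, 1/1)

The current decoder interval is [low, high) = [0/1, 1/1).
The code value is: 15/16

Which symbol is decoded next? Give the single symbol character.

Answer: b

Derivation:
Interval width = high − low = 1/1 − 0/1 = 1/1
Scaled code = (code − low) / width = (15/16 − 0/1) / 1/1 = 15/16
  f: [0/1, 3/8) 
  e: [3/8, 1/2) 
  d: [1/2, 7/8) 
  b: [7/8, 1/1) ← scaled code falls here ✓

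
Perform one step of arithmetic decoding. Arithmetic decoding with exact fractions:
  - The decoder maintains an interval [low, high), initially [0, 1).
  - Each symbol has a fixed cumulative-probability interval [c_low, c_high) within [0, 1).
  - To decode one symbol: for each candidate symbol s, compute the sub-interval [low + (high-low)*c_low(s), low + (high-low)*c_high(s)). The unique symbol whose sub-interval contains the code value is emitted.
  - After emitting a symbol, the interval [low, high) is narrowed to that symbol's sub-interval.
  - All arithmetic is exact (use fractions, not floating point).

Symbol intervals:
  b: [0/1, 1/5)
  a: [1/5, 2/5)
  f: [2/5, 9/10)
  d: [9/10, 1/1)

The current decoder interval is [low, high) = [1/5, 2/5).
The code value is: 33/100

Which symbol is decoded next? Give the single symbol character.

Answer: f

Derivation:
Interval width = high − low = 2/5 − 1/5 = 1/5
Scaled code = (code − low) / width = (33/100 − 1/5) / 1/5 = 13/20
  b: [0/1, 1/5) 
  a: [1/5, 2/5) 
  f: [2/5, 9/10) ← scaled code falls here ✓
  d: [9/10, 1/1) 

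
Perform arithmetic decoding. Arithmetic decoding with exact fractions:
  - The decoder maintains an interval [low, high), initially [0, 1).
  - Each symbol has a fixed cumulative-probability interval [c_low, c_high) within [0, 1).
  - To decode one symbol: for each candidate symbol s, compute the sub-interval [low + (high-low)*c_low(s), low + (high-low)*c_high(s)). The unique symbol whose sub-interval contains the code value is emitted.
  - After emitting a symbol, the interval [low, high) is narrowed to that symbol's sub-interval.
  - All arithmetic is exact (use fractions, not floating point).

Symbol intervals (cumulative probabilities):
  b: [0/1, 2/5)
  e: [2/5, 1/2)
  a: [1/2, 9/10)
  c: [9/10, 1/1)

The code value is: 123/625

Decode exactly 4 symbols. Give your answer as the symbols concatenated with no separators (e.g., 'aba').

Answer: becb

Derivation:
Step 1: interval [0/1, 1/1), width = 1/1 - 0/1 = 1/1
  'b': [0/1 + 1/1*0/1, 0/1 + 1/1*2/5) = [0/1, 2/5) <- contains code 123/625
  'e': [0/1 + 1/1*2/5, 0/1 + 1/1*1/2) = [2/5, 1/2)
  'a': [0/1 + 1/1*1/2, 0/1 + 1/1*9/10) = [1/2, 9/10)
  'c': [0/1 + 1/1*9/10, 0/1 + 1/1*1/1) = [9/10, 1/1)
  emit 'b', narrow to [0/1, 2/5)
Step 2: interval [0/1, 2/5), width = 2/5 - 0/1 = 2/5
  'b': [0/1 + 2/5*0/1, 0/1 + 2/5*2/5) = [0/1, 4/25)
  'e': [0/1 + 2/5*2/5, 0/1 + 2/5*1/2) = [4/25, 1/5) <- contains code 123/625
  'a': [0/1 + 2/5*1/2, 0/1 + 2/5*9/10) = [1/5, 9/25)
  'c': [0/1 + 2/5*9/10, 0/1 + 2/5*1/1) = [9/25, 2/5)
  emit 'e', narrow to [4/25, 1/5)
Step 3: interval [4/25, 1/5), width = 1/5 - 4/25 = 1/25
  'b': [4/25 + 1/25*0/1, 4/25 + 1/25*2/5) = [4/25, 22/125)
  'e': [4/25 + 1/25*2/5, 4/25 + 1/25*1/2) = [22/125, 9/50)
  'a': [4/25 + 1/25*1/2, 4/25 + 1/25*9/10) = [9/50, 49/250)
  'c': [4/25 + 1/25*9/10, 4/25 + 1/25*1/1) = [49/250, 1/5) <- contains code 123/625
  emit 'c', narrow to [49/250, 1/5)
Step 4: interval [49/250, 1/5), width = 1/5 - 49/250 = 1/250
  'b': [49/250 + 1/250*0/1, 49/250 + 1/250*2/5) = [49/250, 247/1250) <- contains code 123/625
  'e': [49/250 + 1/250*2/5, 49/250 + 1/250*1/2) = [247/1250, 99/500)
  'a': [49/250 + 1/250*1/2, 49/250 + 1/250*9/10) = [99/500, 499/2500)
  'c': [49/250 + 1/250*9/10, 49/250 + 1/250*1/1) = [499/2500, 1/5)
  emit 'b', narrow to [49/250, 247/1250)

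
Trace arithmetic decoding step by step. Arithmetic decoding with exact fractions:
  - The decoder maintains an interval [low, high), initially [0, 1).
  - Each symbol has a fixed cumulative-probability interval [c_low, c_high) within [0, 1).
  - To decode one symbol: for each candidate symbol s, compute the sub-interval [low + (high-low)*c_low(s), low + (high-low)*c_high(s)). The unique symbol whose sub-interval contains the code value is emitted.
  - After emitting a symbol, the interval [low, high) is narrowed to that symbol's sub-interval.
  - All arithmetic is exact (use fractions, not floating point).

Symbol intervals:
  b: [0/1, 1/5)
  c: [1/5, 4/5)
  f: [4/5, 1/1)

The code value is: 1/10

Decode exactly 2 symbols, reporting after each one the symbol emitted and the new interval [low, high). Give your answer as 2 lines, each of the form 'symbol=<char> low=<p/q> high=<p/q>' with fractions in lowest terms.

Answer: symbol=b low=0/1 high=1/5
symbol=c low=1/25 high=4/25

Derivation:
Step 1: interval [0/1, 1/1), width = 1/1 - 0/1 = 1/1
  'b': [0/1 + 1/1*0/1, 0/1 + 1/1*1/5) = [0/1, 1/5) <- contains code 1/10
  'c': [0/1 + 1/1*1/5, 0/1 + 1/1*4/5) = [1/5, 4/5)
  'f': [0/1 + 1/1*4/5, 0/1 + 1/1*1/1) = [4/5, 1/1)
  emit 'b', narrow to [0/1, 1/5)
Step 2: interval [0/1, 1/5), width = 1/5 - 0/1 = 1/5
  'b': [0/1 + 1/5*0/1, 0/1 + 1/5*1/5) = [0/1, 1/25)
  'c': [0/1 + 1/5*1/5, 0/1 + 1/5*4/5) = [1/25, 4/25) <- contains code 1/10
  'f': [0/1 + 1/5*4/5, 0/1 + 1/5*1/1) = [4/25, 1/5)
  emit 'c', narrow to [1/25, 4/25)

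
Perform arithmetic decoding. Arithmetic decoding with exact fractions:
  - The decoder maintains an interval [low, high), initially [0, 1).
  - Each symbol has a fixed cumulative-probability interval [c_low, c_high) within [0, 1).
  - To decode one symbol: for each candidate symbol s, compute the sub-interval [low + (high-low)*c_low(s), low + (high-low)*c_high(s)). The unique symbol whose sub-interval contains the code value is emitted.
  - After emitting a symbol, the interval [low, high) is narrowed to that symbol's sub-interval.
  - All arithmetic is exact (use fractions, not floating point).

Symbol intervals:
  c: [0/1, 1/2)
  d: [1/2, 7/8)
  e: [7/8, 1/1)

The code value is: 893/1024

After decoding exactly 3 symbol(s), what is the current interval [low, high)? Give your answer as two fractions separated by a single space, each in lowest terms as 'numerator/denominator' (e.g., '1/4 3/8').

Step 1: interval [0/1, 1/1), width = 1/1 - 0/1 = 1/1
  'c': [0/1 + 1/1*0/1, 0/1 + 1/1*1/2) = [0/1, 1/2)
  'd': [0/1 + 1/1*1/2, 0/1 + 1/1*7/8) = [1/2, 7/8) <- contains code 893/1024
  'e': [0/1 + 1/1*7/8, 0/1 + 1/1*1/1) = [7/8, 1/1)
  emit 'd', narrow to [1/2, 7/8)
Step 2: interval [1/2, 7/8), width = 7/8 - 1/2 = 3/8
  'c': [1/2 + 3/8*0/1, 1/2 + 3/8*1/2) = [1/2, 11/16)
  'd': [1/2 + 3/8*1/2, 1/2 + 3/8*7/8) = [11/16, 53/64)
  'e': [1/2 + 3/8*7/8, 1/2 + 3/8*1/1) = [53/64, 7/8) <- contains code 893/1024
  emit 'e', narrow to [53/64, 7/8)
Step 3: interval [53/64, 7/8), width = 7/8 - 53/64 = 3/64
  'c': [53/64 + 3/64*0/1, 53/64 + 3/64*1/2) = [53/64, 109/128)
  'd': [53/64 + 3/64*1/2, 53/64 + 3/64*7/8) = [109/128, 445/512)
  'e': [53/64 + 3/64*7/8, 53/64 + 3/64*1/1) = [445/512, 7/8) <- contains code 893/1024
  emit 'e', narrow to [445/512, 7/8)

Answer: 445/512 7/8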